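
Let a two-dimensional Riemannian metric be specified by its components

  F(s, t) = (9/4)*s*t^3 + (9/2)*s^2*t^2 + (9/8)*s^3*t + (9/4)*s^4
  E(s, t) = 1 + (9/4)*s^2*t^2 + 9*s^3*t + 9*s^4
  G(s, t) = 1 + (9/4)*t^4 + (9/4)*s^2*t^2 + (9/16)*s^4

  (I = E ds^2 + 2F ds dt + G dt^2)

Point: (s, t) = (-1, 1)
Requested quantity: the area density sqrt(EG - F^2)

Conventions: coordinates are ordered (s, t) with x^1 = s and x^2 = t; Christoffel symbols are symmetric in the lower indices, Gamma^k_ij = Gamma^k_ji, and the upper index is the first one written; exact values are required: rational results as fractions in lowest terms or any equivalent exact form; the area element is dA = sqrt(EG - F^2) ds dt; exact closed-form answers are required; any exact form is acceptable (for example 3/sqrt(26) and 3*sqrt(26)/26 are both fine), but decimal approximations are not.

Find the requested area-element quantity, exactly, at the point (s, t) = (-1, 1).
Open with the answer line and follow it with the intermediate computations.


Answer: sqrt(EG - F^2) = sqrt(133)/4

E = 13/4, F = 27/8, G = 97/16; EG - F^2 = 133/16


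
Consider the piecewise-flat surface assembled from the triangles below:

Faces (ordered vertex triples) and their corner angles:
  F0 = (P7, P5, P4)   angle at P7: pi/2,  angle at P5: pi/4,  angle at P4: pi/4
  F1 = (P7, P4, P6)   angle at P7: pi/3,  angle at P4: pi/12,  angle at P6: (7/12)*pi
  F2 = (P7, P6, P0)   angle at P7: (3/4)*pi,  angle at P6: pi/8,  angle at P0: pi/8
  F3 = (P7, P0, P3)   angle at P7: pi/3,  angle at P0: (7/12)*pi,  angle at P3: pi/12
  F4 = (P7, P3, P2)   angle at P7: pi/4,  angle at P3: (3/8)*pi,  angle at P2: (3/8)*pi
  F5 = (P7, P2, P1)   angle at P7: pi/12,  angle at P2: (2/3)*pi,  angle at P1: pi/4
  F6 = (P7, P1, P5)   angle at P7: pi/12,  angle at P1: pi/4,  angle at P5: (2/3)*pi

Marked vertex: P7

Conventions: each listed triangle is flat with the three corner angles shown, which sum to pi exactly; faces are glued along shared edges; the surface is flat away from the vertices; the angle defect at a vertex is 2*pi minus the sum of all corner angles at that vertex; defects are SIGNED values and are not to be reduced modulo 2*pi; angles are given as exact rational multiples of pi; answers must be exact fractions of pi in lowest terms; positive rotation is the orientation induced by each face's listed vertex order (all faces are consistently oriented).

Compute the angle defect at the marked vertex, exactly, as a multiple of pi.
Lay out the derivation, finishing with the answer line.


Sum of corner angles at P7: (7/3)*pi
defect = 2*pi - (7/3)*pi

Answer: defect(P7) = -pi/3


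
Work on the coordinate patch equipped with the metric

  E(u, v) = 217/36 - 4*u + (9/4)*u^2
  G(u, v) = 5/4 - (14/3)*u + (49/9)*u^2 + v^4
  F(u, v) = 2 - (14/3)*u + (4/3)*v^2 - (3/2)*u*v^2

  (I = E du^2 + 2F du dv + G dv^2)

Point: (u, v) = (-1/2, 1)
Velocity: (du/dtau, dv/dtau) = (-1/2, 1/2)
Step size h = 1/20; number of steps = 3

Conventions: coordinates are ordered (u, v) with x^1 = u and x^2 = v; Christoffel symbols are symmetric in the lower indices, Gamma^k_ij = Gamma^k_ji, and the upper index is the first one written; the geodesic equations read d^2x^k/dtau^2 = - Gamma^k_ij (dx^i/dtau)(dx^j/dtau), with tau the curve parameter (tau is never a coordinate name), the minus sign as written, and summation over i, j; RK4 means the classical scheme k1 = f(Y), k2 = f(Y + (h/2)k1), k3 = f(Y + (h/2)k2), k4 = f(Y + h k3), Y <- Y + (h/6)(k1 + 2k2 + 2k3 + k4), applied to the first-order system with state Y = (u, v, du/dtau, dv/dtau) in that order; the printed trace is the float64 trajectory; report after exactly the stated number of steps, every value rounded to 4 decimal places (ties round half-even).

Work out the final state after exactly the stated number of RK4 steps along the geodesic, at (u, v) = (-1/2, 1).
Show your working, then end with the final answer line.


f(Y) = (du/dtau, dv/dtau, -Gamma^u_ij Y'^i Y'^j, -Gamma^v_ij Y'^i Y'^j) with the Gammas evaluated at the stage position; h = 0.050000; intermediate values shown to 6 dp
step 0: u = -0.5000, v = 1.0000, du/dtau = -0.5000, dv/dtau = 0.5000
step 1:
  k1: at (u, v) = (-0.500000, 1.000000), (du/dtau, dv/dtau) = (-0.500000, 0.500000); Gamma_uuu = 2.122479, Gamma_uuv = 3.279791, Gamma_uvv = 4.245114, Gamma_vuu = -3.328471, Gamma_vuv = -4.390802, Gamma_vvv = -4.245895; k1 = (-0.500000, 0.500000, 0.047997, -0.301810)
  k2: at (u, v) = (-0.512500, 1.012500), (du/dtau, dv/dtau) = (-0.498800, 0.492455); Gamma_uuu = 2.085944, Gamma_uuv = 3.282934, Gamma_uvv = 4.290987, Gamma_vuu = -3.243755, Gamma_vuv = -4.347114, Gamma_vvv = -4.249083; k2 = (-0.498800, 0.492455, 0.053216, -0.298116)
  k3: at (u, v) = (-0.512470, 1.012311), (du/dtau, dv/dtau) = (-0.498670, 0.492547); Gamma_uuu = 2.084876, Gamma_uuv = 3.281583, Gamma_uvv = 4.289321, Gamma_vuu = -3.242760, Gamma_vuv = -4.345886, Gamma_vvv = -4.247555; k3 = (-0.498670, 0.492547, 0.052984, -0.298008)
  k4: at (u, v) = (-0.524933, 1.024627), (du/dtau, dv/dtau) = (-0.497351, 0.485100); Gamma_uuu = 2.048073, Gamma_uuv = 3.282979, Gamma_uvv = 4.332877, Gamma_vuu = -3.159994, Gamma_vuv = -4.301555, Gamma_vvv = -4.248645; k4 = (-0.497351, 0.485100, 0.057907, -0.294179)
  Y <- Y + (h/6)(k1 + 2k2 + 2k3 + k4): u = -0.5249, v = 1.0246, du/dtau = -0.4973, dv/dtau = 0.4851
step 2:
  k1: at (u, v) = (-0.524936, 1.024626), (du/dtau, dv/dtau) = (-0.497347, 0.485098); Gamma_uuu = 2.048040, Gamma_uuv = 3.282948, Gamma_uvv = 4.332848, Gamma_vuu = -3.159952, Gamma_vuv = -4.301516, Gamma_vvv = -4.248609; k1 = (-0.497347, 0.485098, 0.057905, -0.294176)
  k2: at (u, v) = (-0.537369, 1.036753), (du/dtau, dv/dtau) = (-0.495900, 0.477744); Gamma_uuu = 2.010895, Gamma_uuv = 3.282536, Gamma_uvv = 4.373993, Gamma_vuu = -3.078949, Gamma_vuv = -4.256467, Gamma_vvv = -4.247538; k2 = (-0.495900, 0.477744, 0.062523, -0.290206)
  k3: at (u, v) = (-0.537333, 1.036569), (du/dtau, dv/dtau) = (-0.495784, 0.477843); Gamma_uuu = 2.009953, Gamma_uuv = 3.281279, Gamma_uvv = 4.372386, Gamma_vuu = -3.078118, Gamma_vuv = -4.255377, Gamma_vvv = -4.246117; k3 = (-0.495784, 0.477843, 0.062302, -0.290117)
  k4: at (u, v) = (-0.549725, 1.048518), (du/dtau, dv/dtau) = (-0.494232, 0.470592); Gamma_uuu = 1.972706, Gamma_uuv = 3.279280, Gamma_uvv = 4.411266, Gamma_vuu = -2.999091, Gamma_vuv = -4.209893, Gamma_vvv = -4.243139; k4 = (-0.494232, 0.470592, 0.066632, -0.286042)
  Y <- Y + (h/6)(k1 + 2k2 + 2k3 + k4): u = -0.5497, v = 1.0485, du/dtau = -0.4942, dv/dtau = 0.4706
step 3:
  k1: at (u, v) = (-0.549727, 1.048516), (du/dtau, dv/dtau) = (-0.494229, 0.470591); Gamma_uuu = 1.972675, Gamma_uuv = 3.279250, Gamma_uvv = 4.411236, Gamma_vuu = -2.999053, Gamma_vuv = -4.209857, Gamma_vvv = -4.243104; k1 = (-0.494229, 0.470591, 0.066630, -0.286039)
  k2: at (u, v) = (-0.562083, 1.060281), (du/dtau, dv/dtau) = (-0.492563, 0.463440); Gamma_uuu = 1.935257, Gamma_uuv = 3.275607, Gamma_uvv = 4.447763, Gamma_vuu = -2.921825, Gamma_vuv = -4.163865, Gamma_vvv = -4.238161; k2 = (-0.492563, 0.463440, 0.070664, -0.281853)
  k3: at (u, v) = (-0.562041, 1.060102), (du/dtau, dv/dtau) = (-0.492463, 0.463544); Gamma_uuu = 1.934430, Gamma_uuv = 3.274445, Gamma_uvv = 4.446225, Gamma_vuu = -2.921138, Gamma_vuv = -4.162904, Gamma_vvv = -4.236848; k3 = (-0.492463, 0.463544, 0.070457, -0.281783)
  k4: at (u, v) = (-0.574350, 1.071694), (du/dtau, dv/dtau) = (-0.490706, 0.456502); Gamma_uuu = 1.897057, Gamma_uuv = 3.269376, Gamma_uvv = 4.480562, Gamma_vuu = -2.845886, Gamma_vuv = -4.116666, Gamma_vvv = -4.230194; k4 = (-0.490706, 0.456502, 0.074216, -0.277520)
  Y <- Y + (h/6)(k1 + 2k2 + 2k3 + k4): u = -0.5744, v = 1.0717, du/dtau = -0.4907, dv/dtau = 0.4565

Answer: u = -0.5744, v = 1.0717, du/dtau = -0.4907, dv/dtau = 0.4565


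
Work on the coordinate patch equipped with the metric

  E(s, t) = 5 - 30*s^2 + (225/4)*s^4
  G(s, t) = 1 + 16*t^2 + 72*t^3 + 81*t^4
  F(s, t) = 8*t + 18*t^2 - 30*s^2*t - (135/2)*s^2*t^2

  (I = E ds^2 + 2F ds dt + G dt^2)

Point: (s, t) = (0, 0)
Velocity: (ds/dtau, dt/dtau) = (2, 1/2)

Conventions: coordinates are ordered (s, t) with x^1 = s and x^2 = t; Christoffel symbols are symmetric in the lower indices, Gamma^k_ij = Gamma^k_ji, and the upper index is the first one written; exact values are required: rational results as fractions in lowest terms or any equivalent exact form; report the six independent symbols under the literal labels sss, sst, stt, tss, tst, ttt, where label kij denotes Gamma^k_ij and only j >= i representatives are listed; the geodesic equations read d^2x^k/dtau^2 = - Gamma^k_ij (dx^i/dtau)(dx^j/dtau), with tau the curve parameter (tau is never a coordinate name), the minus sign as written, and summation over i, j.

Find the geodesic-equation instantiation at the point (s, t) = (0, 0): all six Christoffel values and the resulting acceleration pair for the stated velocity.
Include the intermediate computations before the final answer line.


E = 5, F = 0, G = 1 at the point
E_s = 0, E_t = 0, F_s = 0, F_t = 8, G_s = 0, G_t = 0
EG - F^2 = 5;  g^inv = (1/5) * [[1, 0], [0, 5]]
first-kind symbols [ij,l] = (1/2)(d_i g_jl + d_j g_il - d_l g_ij): [ss,s] = E_s/2 = 0, [ss,t] = F_s - E_t/2 = 0, [st,s] = E_t/2 = 0, [st,t] = G_s/2 = 0, [tt,s] = F_t - G_s/2 = 8, [tt,t] = G_t/2 = 0
Gamma^s_ij = (G*[ij,s] - F*[ij,t])/(EG - F^2), Gamma^t_ij = (E*[ij,t] - F*[ij,s])/(EG - F^2)
Gamma_sss = 0, Gamma_sst = 0, Gamma_stt = 8/5, Gamma_tss = 0, Gamma_tst = 0, Gamma_ttt = 0
d^2s/dtau^2 = -(Gamma_sss*(2)^2 + 2*Gamma_sst*(2)*(1/2) + Gamma_stt*(1/2)^2) = -2/5
d^2t/dtau^2 = -(Gamma_tss*(2)^2 + 2*Gamma_tst*(2)*(1/2) + Gamma_ttt*(1/2)^2) = 0

Answer: Gamma_sss = 0, Gamma_sst = 0, Gamma_stt = 8/5, Gamma_tss = 0, Gamma_tst = 0, Gamma_ttt = 0; accelerations (d^2s/dtau^2, d^2t/dtau^2) = (-2/5, 0)


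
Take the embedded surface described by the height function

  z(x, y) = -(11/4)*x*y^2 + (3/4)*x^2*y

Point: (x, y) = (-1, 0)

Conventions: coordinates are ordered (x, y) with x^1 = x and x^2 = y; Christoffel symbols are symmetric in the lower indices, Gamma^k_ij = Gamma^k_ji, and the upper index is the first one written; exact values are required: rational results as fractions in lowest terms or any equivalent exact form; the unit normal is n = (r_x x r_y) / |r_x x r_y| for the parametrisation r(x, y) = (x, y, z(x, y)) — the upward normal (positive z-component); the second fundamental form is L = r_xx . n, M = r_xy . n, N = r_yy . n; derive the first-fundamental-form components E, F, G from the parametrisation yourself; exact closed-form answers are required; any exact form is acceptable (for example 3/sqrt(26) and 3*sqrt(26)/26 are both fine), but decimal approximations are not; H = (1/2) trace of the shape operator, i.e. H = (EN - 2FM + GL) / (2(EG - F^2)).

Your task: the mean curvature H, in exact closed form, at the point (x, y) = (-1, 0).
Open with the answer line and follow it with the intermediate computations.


Answer: H = 176/125

z_x = 0, z_y = 3/4, z_xx = 0, z_xy = -3/2, z_yy = 11/2
E = 1, F = 0, G = 25/16; answer radicand W^2 = 25/16
unnormalised second-form numerators: l = 0, m = -3/2, n = 11/2; L = l/sqrt(25/16), and similarly M = m/sqrt(W^2), N = n/sqrt(W^2)
H = (E*n - 2*F*m + G*l) / (2*(EG - F^2)*sqrt(W^2)); E*n - 2*F*m + G*l = 11/2, EG - F^2 = 25/16, so H = (44/25)/sqrt(25/16)


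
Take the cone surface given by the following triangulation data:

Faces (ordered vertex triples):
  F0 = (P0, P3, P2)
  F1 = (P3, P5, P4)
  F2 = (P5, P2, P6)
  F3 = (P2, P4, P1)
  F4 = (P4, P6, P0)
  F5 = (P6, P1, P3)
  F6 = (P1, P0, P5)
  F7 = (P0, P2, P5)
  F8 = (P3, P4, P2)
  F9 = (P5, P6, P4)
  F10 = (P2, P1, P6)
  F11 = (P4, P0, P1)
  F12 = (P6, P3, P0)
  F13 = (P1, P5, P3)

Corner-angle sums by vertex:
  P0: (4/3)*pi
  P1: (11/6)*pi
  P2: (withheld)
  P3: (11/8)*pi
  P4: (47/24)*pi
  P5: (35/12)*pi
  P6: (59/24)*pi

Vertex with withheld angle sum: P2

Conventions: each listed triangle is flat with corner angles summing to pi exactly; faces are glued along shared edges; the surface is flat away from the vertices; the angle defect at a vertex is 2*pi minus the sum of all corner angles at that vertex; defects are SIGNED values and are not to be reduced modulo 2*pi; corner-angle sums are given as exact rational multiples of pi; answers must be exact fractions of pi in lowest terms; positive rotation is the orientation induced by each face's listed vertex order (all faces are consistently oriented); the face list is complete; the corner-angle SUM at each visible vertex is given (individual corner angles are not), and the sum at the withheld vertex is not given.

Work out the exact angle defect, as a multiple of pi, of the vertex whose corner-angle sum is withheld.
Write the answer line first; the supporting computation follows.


Answer: defect(P2) = -pi/8

V = 7, E = 21, F = 14; chi = V - E + F = 0
Gauss-Bonnet: total defect = 2*pi*chi = 0; visible defects sum to pi/8


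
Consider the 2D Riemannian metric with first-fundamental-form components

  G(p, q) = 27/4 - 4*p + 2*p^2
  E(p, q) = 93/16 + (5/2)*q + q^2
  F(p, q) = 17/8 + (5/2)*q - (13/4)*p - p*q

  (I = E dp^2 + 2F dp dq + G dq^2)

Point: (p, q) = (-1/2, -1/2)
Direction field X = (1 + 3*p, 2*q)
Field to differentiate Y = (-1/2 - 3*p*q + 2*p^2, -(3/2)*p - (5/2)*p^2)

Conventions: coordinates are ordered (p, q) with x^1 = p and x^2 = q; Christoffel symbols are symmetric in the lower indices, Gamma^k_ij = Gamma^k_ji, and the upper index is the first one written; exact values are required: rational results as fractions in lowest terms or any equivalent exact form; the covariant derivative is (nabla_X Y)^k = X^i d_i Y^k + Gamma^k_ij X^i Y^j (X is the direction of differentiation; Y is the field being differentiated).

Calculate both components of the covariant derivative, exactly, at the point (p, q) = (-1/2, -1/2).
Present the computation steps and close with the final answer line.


E = 77/16, F = 9/4, G = 37/4 at the point
E_p = 0, E_q = 3/2, F_p = -11/4, F_q = 3, G_p = -6, G_q = 0
EG - F^2 = 2525/64;  g^inv = (64/2525) * [[37/4, -9/4], [-9/4, 77/16]]
first-kind symbols [ij,l] = (1/2)(d_i g_jl + d_j g_il - d_l g_ij): [pp,p] = E_p/2 = 0, [pp,q] = F_p - E_q/2 = -7/2, [pq,p] = E_q/2 = 3/4, [pq,q] = G_p/2 = -3, [qq,p] = F_q - G_p/2 = 6, [qq,q] = G_q/2 = 0
Gamma^p_ij = (G*[ij,p] - F*[ij,q])/(EG - F^2), Gamma^q_ij = (E*[ij,q] - F*[ij,p])/(EG - F^2)
Gamma_ppp = 504/2525, Gamma_ppq = 876/2525, Gamma_pqq = 3552/2525, Gamma_qpp = -1078/2525, Gamma_qpq = -1032/2525, Gamma_qqq = -864/2525
X = (-1/2, -1), Y = (-3/4, 1/8) at the point

Answer: (nabla_X Y)^p = -2809/2525, (nabla_X Y)^q = -9073/10100


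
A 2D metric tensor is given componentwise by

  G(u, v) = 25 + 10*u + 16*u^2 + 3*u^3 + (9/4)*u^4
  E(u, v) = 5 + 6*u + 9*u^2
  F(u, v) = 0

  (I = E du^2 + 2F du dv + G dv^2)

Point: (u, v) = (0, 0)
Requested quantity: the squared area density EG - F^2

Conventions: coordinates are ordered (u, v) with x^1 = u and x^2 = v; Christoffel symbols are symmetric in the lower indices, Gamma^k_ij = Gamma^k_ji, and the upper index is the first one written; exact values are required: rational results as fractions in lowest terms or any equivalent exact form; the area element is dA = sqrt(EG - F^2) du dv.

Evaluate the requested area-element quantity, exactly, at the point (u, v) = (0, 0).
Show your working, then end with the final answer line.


E = 5, F = 0, G = 25; EG - F^2 = 125

Answer: EG - F^2 = 125


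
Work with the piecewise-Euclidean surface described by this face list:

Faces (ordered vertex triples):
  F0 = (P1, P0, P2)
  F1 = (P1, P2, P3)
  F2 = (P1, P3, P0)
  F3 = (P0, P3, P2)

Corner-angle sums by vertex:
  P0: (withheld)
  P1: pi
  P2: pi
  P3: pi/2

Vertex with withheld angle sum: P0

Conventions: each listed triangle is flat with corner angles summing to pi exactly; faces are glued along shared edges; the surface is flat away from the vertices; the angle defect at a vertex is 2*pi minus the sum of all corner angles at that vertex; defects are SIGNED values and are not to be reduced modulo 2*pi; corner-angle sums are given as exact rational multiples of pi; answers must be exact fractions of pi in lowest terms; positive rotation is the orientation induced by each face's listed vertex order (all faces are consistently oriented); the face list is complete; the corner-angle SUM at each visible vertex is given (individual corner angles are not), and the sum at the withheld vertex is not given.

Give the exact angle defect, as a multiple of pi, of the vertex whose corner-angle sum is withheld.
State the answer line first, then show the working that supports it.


Answer: defect(P0) = pi/2

V = 4, E = 6, F = 4; chi = V - E + F = 2
Gauss-Bonnet: total defect = 2*pi*chi = 4*pi; visible defects sum to (7/2)*pi


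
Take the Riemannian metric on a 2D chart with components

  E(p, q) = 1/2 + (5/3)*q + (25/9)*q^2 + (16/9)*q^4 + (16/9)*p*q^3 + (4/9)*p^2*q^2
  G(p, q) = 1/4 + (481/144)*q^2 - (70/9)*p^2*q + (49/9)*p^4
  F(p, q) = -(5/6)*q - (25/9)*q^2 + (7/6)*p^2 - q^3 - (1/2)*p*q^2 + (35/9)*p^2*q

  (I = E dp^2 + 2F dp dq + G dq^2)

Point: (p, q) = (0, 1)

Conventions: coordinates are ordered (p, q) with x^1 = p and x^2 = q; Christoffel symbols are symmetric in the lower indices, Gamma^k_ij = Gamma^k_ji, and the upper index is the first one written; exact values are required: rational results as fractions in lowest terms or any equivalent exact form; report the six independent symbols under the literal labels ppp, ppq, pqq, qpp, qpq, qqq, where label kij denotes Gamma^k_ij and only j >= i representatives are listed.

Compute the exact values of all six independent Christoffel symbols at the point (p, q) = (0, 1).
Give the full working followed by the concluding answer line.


E = 121/18, F = -83/18, G = 517/144 at the point
E_p = 16/9, E_q = 43/3, F_p = -1/2, F_q = -169/18, G_p = 0, G_q = 481/72
EG - F^2 = 7445/2592;  g^inv = (2592/7445) * [[517/144, 83/18], [83/18, 121/18]]
first-kind symbols [ij,l] = (1/2)(d_i g_jl + d_j g_il - d_l g_ij): [pp,p] = E_p/2 = 8/9, [pp,q] = F_p - E_q/2 = -23/3, [pq,p] = E_q/2 = 43/6, [pq,q] = G_p/2 = 0, [qq,p] = F_q - G_p/2 = -169/18, [qq,q] = G_q/2 = 481/144
Gamma^p_ij = (G*[ij,p] - F*[ij,q])/(EG - F^2), Gamma^q_ij = (E*[ij,q] - F*[ij,p])/(EG - F^2)

Answer: Gamma_ppp = -16672/1489, Gamma_ppq = 66693/7445, Gamma_pqq = -9490/1489, Gamma_qpp = -24592/1489, Gamma_qpq = 85656/7445, Gamma_qqq = -10803/1489


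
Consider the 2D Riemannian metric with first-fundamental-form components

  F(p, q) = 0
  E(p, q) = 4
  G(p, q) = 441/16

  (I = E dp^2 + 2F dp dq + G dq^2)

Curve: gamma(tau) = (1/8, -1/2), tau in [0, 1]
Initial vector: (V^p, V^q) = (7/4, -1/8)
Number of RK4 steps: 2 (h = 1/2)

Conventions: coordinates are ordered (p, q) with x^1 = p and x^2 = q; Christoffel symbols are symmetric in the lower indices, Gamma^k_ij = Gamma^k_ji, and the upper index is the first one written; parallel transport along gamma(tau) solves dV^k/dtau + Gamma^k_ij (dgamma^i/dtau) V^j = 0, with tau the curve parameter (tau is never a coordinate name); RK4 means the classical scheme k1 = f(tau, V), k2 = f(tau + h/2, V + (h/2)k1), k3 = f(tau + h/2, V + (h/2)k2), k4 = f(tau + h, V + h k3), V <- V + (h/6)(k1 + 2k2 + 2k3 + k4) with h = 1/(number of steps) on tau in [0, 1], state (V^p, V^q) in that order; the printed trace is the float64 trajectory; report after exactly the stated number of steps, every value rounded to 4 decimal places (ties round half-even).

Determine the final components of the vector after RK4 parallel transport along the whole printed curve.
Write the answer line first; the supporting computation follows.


Answer: V^p = 1.7500, V^q = -0.1250

gamma'(tau) = (0, 0); f(tau, V)^k = -Gamma^k_ij(gamma(tau)) gamma'^i(tau) V^j; h = 1/2; intermediate values shown to 6 dp
curve data and Christoffel symbols at the stage parameters:
  tau = 0.000000: gamma = (0.125000, -0.500000), gamma' = (0.000000, 0.000000); Gamma_ppp = 0.000000, Gamma_ppq = 0.000000, Gamma_pqq = 0.000000, Gamma_qpp = 0.000000, Gamma_qpq = 0.000000, Gamma_qqq = 0.000000
  tau = 0.250000: gamma = (0.125000, -0.500000), gamma' = (0.000000, 0.000000); Gamma_ppp = 0.000000, Gamma_ppq = 0.000000, Gamma_pqq = 0.000000, Gamma_qpp = 0.000000, Gamma_qpq = 0.000000, Gamma_qqq = 0.000000
  tau = 0.500000: gamma = (0.125000, -0.500000), gamma' = (0.000000, 0.000000); Gamma_ppp = 0.000000, Gamma_ppq = 0.000000, Gamma_pqq = 0.000000, Gamma_qpp = 0.000000, Gamma_qpq = 0.000000, Gamma_qqq = 0.000000
  tau = 0.750000: gamma = (0.125000, -0.500000), gamma' = (0.000000, 0.000000); Gamma_ppp = 0.000000, Gamma_ppq = 0.000000, Gamma_pqq = 0.000000, Gamma_qpp = 0.000000, Gamma_qpq = 0.000000, Gamma_qqq = 0.000000
  tau = 1.000000: gamma = (0.125000, -0.500000), gamma' = (0.000000, 0.000000); Gamma_ppp = 0.000000, Gamma_ppq = 0.000000, Gamma_pqq = 0.000000, Gamma_qpp = 0.000000, Gamma_qpq = 0.000000, Gamma_qqq = 0.000000
step 0: V^p = 1.7500, V^q = -0.1250
step 1: k1 = (0.000000, 0.000000), k2 = (0.000000, 0.000000), k3 = (0.000000, 0.000000), k4 = (0.000000, 0.000000); V <- V + (h/6)(k1 + 2k2 + 2k3 + k4): V^p = 1.7500, V^q = -0.1250
step 2: k1 = (0.000000, 0.000000), k2 = (0.000000, 0.000000), k3 = (0.000000, 0.000000), k4 = (0.000000, 0.000000); V <- V + (h/6)(k1 + 2k2 + 2k3 + k4): V^p = 1.7500, V^q = -0.1250


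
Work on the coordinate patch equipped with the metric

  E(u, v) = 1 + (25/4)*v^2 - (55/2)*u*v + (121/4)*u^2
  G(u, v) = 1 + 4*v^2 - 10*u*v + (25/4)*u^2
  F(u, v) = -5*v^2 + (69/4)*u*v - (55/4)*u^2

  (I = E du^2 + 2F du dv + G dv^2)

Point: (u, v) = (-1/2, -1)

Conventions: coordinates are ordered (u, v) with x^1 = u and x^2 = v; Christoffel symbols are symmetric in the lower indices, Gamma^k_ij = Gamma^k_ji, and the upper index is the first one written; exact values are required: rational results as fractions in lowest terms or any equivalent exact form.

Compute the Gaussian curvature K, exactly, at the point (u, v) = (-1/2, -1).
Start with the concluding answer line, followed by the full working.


Answer: K = 304/169

E = 17/16, F = 3/16, G = 25/16, EG - F^2 = 13/8 at the point
E_u = -11/4, E_v = 5/4, F_u = -7/2, F_v = 11/8, G_u = 15/4, G_v = -3
E_vv = 25/2, F_uv = 69/4, G_uu = 25/2
Evaluate Brioschi's two determinant matrices M1, M2 and divide by (EG - F^2)^2.
M1 = [[-E_vv/2 + F_uv - G_uu/2, E_u/2, F_u - E_v/2], [F_v - G_u/2, E, F], [G_v/2, F, G]] = [[19/4, -11/8, -33/8], [-1/2, 17/16, 3/16], [-3/2, 3/16, 25/16]]; det M1 = 27/32
M2 = [[0, E_v/2, G_u/2], [E_v/2, E, F], [G_u/2, F, G]] = [[0, 5/8, 15/8], [5/8, 17/16, 3/16], [15/8, 3/16, 25/16]]; det M2 = -125/32
det M1 - det M2 = 19/4; K = 19/4 / (13/8)^2 = 304/169


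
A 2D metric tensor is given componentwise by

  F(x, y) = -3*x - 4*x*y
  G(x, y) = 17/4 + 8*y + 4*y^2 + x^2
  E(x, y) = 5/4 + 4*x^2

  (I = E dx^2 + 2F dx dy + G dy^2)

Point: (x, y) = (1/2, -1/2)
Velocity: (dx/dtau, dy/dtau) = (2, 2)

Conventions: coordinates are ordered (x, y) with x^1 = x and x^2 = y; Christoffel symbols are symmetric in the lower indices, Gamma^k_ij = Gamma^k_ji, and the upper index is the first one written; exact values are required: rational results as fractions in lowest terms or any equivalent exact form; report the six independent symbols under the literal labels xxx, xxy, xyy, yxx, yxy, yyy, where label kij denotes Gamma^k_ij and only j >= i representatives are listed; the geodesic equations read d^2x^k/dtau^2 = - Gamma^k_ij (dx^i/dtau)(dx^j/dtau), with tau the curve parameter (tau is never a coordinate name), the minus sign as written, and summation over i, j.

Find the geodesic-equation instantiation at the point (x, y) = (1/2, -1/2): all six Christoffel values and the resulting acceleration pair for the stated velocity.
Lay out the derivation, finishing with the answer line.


E = 9/4, F = -1/2, G = 3/2 at the point
E_x = 4, E_y = 0, F_x = -1, F_y = -2, G_x = 1, G_y = 4
EG - F^2 = 25/8;  g^inv = (8/25) * [[3/2, 1/2], [1/2, 9/4]]
first-kind symbols [ij,l] = (1/2)(d_i g_jl + d_j g_il - d_l g_ij): [xx,x] = E_x/2 = 2, [xx,y] = F_x - E_y/2 = -1, [xy,x] = E_y/2 = 0, [xy,y] = G_x/2 = 1/2, [yy,x] = F_y - G_x/2 = -5/2, [yy,y] = G_y/2 = 2
Gamma^x_ij = (G*[ij,x] - F*[ij,y])/(EG - F^2), Gamma^y_ij = (E*[ij,y] - F*[ij,x])/(EG - F^2)
Gamma_xxx = 4/5, Gamma_xxy = 2/25, Gamma_xyy = -22/25, Gamma_yxx = -2/5, Gamma_yxy = 9/25, Gamma_yyy = 26/25
d^2x/dtau^2 = -(Gamma_xxx*(2)^2 + 2*Gamma_xxy*(2)*(2) + Gamma_xyy*(2)^2) = -8/25
d^2y/dtau^2 = -(Gamma_yxx*(2)^2 + 2*Gamma_yxy*(2)*(2) + Gamma_yyy*(2)^2) = -136/25

Answer: Gamma_xxx = 4/5, Gamma_xxy = 2/25, Gamma_xyy = -22/25, Gamma_yxx = -2/5, Gamma_yxy = 9/25, Gamma_yyy = 26/25; accelerations (d^2x/dtau^2, d^2y/dtau^2) = (-8/25, -136/25)


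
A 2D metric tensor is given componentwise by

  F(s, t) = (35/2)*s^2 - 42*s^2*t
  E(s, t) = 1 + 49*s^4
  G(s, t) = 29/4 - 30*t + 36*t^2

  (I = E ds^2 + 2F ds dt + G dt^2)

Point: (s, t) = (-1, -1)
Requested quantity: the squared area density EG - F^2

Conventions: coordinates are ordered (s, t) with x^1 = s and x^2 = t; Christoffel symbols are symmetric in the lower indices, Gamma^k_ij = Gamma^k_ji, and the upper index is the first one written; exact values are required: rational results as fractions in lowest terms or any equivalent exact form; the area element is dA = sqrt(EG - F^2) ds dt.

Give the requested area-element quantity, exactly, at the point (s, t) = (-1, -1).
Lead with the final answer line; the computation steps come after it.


Answer: EG - F^2 = 489/4

E = 50, F = 119/2, G = 293/4; EG - F^2 = 489/4


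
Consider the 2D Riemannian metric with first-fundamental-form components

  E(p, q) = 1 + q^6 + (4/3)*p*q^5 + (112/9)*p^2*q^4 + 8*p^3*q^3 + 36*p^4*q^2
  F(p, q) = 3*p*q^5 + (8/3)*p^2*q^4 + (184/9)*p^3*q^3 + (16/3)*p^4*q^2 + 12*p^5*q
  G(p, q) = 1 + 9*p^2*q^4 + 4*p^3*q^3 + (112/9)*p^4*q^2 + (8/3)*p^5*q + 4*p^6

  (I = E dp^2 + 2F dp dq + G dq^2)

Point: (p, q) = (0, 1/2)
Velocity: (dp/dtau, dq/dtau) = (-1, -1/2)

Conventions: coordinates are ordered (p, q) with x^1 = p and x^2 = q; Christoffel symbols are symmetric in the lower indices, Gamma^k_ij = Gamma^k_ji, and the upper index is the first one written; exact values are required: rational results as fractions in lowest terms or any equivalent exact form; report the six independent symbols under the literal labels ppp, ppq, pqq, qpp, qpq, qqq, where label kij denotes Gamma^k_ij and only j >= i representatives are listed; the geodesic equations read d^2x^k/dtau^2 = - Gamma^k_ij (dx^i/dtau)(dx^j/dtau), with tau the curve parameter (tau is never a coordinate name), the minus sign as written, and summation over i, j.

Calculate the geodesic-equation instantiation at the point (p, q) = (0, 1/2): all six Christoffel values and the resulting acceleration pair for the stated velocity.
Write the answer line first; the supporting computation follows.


Answer: Gamma_ppp = 4/195, Gamma_ppq = 6/65, Gamma_pqq = 0, Gamma_qpp = 0, Gamma_qpq = 0, Gamma_qqq = 0; accelerations (d^2p/dtau^2, d^2q/dtau^2) = (-22/195, 0)

E = 65/64, F = 0, G = 1 at the point
E_p = 1/24, E_q = 3/16, F_p = 3/32, F_q = 0, G_p = 0, G_q = 0
EG - F^2 = 65/64;  g^inv = (64/65) * [[1, 0], [0, 65/64]]
first-kind symbols [ij,l] = (1/2)(d_i g_jl + d_j g_il - d_l g_ij): [pp,p] = E_p/2 = 1/48, [pp,q] = F_p - E_q/2 = 0, [pq,p] = E_q/2 = 3/32, [pq,q] = G_p/2 = 0, [qq,p] = F_q - G_p/2 = 0, [qq,q] = G_q/2 = 0
Gamma^p_ij = (G*[ij,p] - F*[ij,q])/(EG - F^2), Gamma^q_ij = (E*[ij,q] - F*[ij,p])/(EG - F^2)
Gamma_ppp = 4/195, Gamma_ppq = 6/65, Gamma_pqq = 0, Gamma_qpp = 0, Gamma_qpq = 0, Gamma_qqq = 0
d^2p/dtau^2 = -(Gamma_ppp*(-1)^2 + 2*Gamma_ppq*(-1)*(-1/2) + Gamma_pqq*(-1/2)^2) = -22/195
d^2q/dtau^2 = -(Gamma_qpp*(-1)^2 + 2*Gamma_qpq*(-1)*(-1/2) + Gamma_qqq*(-1/2)^2) = 0


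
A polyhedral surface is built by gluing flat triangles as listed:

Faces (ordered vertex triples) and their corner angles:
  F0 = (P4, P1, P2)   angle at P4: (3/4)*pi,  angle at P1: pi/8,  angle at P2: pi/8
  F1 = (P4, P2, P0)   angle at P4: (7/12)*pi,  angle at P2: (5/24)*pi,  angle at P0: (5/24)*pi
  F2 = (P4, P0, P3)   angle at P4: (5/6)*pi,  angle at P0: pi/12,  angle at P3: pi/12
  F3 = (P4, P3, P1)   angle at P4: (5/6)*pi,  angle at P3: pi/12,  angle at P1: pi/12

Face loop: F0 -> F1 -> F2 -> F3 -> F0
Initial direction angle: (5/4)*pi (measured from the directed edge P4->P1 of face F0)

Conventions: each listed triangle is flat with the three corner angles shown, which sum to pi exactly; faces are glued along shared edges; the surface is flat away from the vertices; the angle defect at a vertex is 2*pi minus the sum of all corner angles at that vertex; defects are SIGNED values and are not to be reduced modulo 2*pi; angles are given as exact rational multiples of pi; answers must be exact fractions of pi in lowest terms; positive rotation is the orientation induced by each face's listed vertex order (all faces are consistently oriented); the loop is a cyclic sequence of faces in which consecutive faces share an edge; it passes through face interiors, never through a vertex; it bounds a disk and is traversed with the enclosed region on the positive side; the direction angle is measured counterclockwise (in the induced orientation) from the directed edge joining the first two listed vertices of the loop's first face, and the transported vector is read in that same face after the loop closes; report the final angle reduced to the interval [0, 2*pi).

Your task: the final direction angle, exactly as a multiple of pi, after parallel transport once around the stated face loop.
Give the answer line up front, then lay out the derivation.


Answer: final direction angle = pi/4

enclosed vertex P4: corner angles sum to 3*pi, defect = 2*pi - 3*pi = -pi
the final direction is the initial angle plus the enclosed defects, taken mod 2*pi in the induced orientation
final angle = (5/4)*pi - pi = pi/4 (mod 2*pi)


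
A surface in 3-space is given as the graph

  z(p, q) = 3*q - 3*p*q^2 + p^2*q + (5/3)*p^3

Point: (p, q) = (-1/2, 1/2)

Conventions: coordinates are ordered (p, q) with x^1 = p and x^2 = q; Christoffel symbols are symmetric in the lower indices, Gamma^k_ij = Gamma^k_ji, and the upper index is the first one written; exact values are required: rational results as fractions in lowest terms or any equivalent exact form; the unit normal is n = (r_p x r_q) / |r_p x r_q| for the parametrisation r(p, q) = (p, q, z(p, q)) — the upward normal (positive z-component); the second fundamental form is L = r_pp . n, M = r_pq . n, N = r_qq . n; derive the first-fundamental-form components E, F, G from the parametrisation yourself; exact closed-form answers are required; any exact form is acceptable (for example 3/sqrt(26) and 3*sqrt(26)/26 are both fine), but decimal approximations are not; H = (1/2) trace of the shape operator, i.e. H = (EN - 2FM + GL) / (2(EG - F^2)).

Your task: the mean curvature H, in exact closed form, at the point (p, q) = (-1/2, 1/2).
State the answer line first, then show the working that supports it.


Answer: H = -2920*sqrt(377)/142129

z_p = 0, z_q = 19/4, z_pp = -4, z_pq = -4, z_qq = 3
E = 1, F = 0, G = 377/16; answer radicand W^2 = 377/16
unnormalised second-form numerators: l = -4, m = -4, n = 3; L = l/sqrt(377/16), and similarly M = m/sqrt(W^2), N = n/sqrt(W^2)
H = (E*n - 2*F*m + G*l) / (2*(EG - F^2)*sqrt(W^2)); E*n - 2*F*m + G*l = -365/4, EG - F^2 = 377/16, so H = (-730/377)/sqrt(377/16)


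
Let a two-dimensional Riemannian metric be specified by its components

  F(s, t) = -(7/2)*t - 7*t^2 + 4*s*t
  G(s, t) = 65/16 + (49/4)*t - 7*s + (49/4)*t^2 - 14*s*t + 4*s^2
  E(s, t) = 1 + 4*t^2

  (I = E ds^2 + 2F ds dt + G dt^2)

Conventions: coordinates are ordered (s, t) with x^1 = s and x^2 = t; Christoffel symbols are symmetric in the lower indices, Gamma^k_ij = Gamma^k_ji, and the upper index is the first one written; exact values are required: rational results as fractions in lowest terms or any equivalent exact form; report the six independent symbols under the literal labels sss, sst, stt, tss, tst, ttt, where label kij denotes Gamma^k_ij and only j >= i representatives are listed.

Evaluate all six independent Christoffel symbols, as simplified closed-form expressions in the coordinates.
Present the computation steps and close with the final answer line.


E = 1 + 4*t^2; F = -(7/2)*t - 7*t^2 + 4*s*t; G = 65/16 + (49/4)*t - 7*s + (49/4)*t^2 - 14*s*t + 4*s^2
Gamma^k_ij = (1/2) g^{kl} (d_i g_jl + d_j g_il - d_l g_ij), with g^inv = (1/(EG-F^2)) [[G, -F], [-F, E]]
first partials: E_s = 0, E_t = 8*t, F_s = 4*t, F_t = -7/2 - 14*t + 4*s, G_s = -7 - 14*t + 8*s, G_t = 49/4 + (49/2)*t - 14*s
D = EG - F^2 = 65/16 + (49/4)*t - 7*s + (65/4)*t^2 - 14*s*t + 4*s^2
expanded: Gamma^s_ss = (G E_s - 2F F_s + F E_t)/(2D), Gamma^s_st = (G E_t - F G_s)/(2D), Gamma^s_tt = (2G F_t - G G_s - F G_t)/(2D), Gamma^t_ss = (2E F_s - E E_t - F E_s)/(2D), Gamma^t_st = (E G_s - F E_t)/(2D), Gamma^t_tt = (E G_t - 2F F_t + F G_s)/(2D); substitute and cancel common factors

Answer: Gamma_sss = 0, Gamma_sst = 64*t/(64*s^2 - 224*s*t - 112*s + 260*t^2 + 196*t + 65), Gamma_stt = -112*t/(64*s^2 - 224*s*t - 112*s + 260*t^2 + 196*t + 65), Gamma_tss = 0, Gamma_tst = (64*s - 112*t - 56)/(64*s^2 - 224*s*t - 112*s + 260*t^2 + 196*t + 65), Gamma_ttt = (-112*s + 196*t + 98)/(64*s^2 - 224*s*t - 112*s + 260*t^2 + 196*t + 65)


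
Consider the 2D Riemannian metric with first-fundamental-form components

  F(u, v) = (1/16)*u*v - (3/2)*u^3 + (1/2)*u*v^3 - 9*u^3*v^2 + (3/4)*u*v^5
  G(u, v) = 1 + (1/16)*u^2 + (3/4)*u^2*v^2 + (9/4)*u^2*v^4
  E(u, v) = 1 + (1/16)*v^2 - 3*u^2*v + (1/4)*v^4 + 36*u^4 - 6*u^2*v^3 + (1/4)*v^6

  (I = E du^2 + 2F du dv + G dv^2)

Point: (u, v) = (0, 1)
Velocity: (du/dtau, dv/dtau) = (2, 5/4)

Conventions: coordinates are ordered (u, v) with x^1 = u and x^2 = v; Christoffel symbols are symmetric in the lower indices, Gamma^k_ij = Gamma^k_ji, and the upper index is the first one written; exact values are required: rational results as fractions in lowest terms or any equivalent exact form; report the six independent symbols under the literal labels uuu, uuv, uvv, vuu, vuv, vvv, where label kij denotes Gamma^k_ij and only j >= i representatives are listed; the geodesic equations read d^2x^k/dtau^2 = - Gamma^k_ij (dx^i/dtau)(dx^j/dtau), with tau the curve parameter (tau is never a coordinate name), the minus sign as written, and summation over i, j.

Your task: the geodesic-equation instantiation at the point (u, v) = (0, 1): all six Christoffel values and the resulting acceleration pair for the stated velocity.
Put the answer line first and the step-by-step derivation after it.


Answer: Gamma_uuu = 0, Gamma_uuv = 21/25, Gamma_uvv = 0, Gamma_vuu = 0, Gamma_vuv = 0, Gamma_vvv = 0; accelerations (d^2u/dtau^2, d^2v/dtau^2) = (-21/5, 0)

E = 25/16, F = 0, G = 1 at the point
E_u = 0, E_v = 21/8, F_u = 21/16, F_v = 0, G_u = 0, G_v = 0
EG - F^2 = 25/16;  g^inv = (16/25) * [[1, 0], [0, 25/16]]
first-kind symbols [ij,l] = (1/2)(d_i g_jl + d_j g_il - d_l g_ij): [uu,u] = E_u/2 = 0, [uu,v] = F_u - E_v/2 = 0, [uv,u] = E_v/2 = 21/16, [uv,v] = G_u/2 = 0, [vv,u] = F_v - G_u/2 = 0, [vv,v] = G_v/2 = 0
Gamma^u_ij = (G*[ij,u] - F*[ij,v])/(EG - F^2), Gamma^v_ij = (E*[ij,v] - F*[ij,u])/(EG - F^2)
Gamma_uuu = 0, Gamma_uuv = 21/25, Gamma_uvv = 0, Gamma_vuu = 0, Gamma_vuv = 0, Gamma_vvv = 0
d^2u/dtau^2 = -(Gamma_uuu*(2)^2 + 2*Gamma_uuv*(2)*(5/4) + Gamma_uvv*(5/4)^2) = -21/5
d^2v/dtau^2 = -(Gamma_vuu*(2)^2 + 2*Gamma_vuv*(2)*(5/4) + Gamma_vvv*(5/4)^2) = 0


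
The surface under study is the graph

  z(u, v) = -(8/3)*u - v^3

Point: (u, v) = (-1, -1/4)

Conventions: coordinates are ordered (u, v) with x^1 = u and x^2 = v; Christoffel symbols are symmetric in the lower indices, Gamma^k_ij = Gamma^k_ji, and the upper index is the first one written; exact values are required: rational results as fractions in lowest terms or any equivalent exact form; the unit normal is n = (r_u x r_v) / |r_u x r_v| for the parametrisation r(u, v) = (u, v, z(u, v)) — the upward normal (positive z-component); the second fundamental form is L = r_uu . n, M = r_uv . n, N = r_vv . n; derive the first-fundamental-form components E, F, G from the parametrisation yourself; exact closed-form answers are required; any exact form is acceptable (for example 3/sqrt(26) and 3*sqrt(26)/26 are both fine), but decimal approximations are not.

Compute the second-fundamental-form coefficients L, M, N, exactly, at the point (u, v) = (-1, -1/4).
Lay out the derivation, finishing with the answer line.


z_u = -8/3, z_v = -3/16, z_uu = 0, z_uv = 0, z_vv = 3/2
E = 73/9, F = 1/2, G = 265/256; answer radicand W^2 = 18769/2304
unnormalised second-form numerators: l = 0, m = 0, n = 3/2; L = l/sqrt(18769/2304), and similarly M = m/sqrt(W^2), N = n/sqrt(W^2)

Answer: L = 0, M = 0, N = 72/137


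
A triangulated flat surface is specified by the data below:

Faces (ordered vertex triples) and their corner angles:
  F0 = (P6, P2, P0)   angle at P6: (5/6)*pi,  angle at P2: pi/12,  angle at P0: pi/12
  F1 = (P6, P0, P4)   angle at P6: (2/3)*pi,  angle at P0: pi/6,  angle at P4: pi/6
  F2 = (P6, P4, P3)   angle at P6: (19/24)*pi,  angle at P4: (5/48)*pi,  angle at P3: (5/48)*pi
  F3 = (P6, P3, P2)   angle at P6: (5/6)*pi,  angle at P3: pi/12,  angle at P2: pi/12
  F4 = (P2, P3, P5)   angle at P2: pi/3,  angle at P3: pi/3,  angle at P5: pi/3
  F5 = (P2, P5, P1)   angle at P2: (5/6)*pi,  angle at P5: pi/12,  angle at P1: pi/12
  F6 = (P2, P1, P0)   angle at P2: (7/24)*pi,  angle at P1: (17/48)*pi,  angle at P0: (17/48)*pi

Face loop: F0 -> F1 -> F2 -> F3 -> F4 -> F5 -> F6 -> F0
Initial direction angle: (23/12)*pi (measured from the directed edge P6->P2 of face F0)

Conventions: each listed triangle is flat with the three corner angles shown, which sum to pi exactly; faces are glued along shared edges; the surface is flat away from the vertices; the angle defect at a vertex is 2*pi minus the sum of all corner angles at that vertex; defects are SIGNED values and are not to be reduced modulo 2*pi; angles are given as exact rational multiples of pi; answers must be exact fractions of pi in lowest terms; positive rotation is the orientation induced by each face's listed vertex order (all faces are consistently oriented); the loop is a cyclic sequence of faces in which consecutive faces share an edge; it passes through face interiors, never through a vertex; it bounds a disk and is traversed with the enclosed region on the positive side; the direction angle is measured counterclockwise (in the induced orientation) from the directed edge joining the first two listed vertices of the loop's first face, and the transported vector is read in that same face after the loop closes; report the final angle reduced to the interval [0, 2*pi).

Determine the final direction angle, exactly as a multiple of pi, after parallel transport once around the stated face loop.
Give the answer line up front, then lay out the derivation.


Answer: final direction angle = (7/6)*pi

enclosed vertex P2: corner angles sum to (13/8)*pi, defect = 2*pi - (13/8)*pi = (3/8)*pi
enclosed vertex P6: corner angles sum to (25/8)*pi, defect = 2*pi - (25/8)*pi = (-9/8)*pi
adding the enclosed defects to the starting angle (mod 2*pi, induced orientation) gives the holonomy
final angle = (23/12)*pi - (3/4)*pi = (7/6)*pi (mod 2*pi)


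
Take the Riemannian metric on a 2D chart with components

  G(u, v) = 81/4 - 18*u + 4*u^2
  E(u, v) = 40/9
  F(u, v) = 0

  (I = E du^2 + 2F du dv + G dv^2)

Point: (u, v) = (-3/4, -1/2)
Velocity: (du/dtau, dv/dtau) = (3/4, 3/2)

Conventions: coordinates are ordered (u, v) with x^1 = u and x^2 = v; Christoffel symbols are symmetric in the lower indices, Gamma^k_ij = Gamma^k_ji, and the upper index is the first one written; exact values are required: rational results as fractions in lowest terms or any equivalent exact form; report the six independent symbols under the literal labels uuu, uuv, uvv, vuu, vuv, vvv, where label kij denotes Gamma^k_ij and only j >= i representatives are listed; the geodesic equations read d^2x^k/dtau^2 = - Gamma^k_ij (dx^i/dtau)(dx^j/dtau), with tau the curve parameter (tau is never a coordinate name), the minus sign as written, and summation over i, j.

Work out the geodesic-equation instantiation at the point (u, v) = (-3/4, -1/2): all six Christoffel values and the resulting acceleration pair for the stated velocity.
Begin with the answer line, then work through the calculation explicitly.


Answer: Gamma_uuu = 0, Gamma_uuv = 0, Gamma_uvv = 27/10, Gamma_vuu = 0, Gamma_vuv = -1/3, Gamma_vvv = 0; accelerations (d^2u/dtau^2, d^2v/dtau^2) = (-243/40, 3/4)

E = 40/9, F = 0, G = 36 at the point
E_u = 0, E_v = 0, F_u = 0, F_v = 0, G_u = -24, G_v = 0
EG - F^2 = 160;  g^inv = (1/160) * [[36, 0], [0, 40/9]]
first-kind symbols [ij,l] = (1/2)(d_i g_jl + d_j g_il - d_l g_ij): [uu,u] = E_u/2 = 0, [uu,v] = F_u - E_v/2 = 0, [uv,u] = E_v/2 = 0, [uv,v] = G_u/2 = -12, [vv,u] = F_v - G_u/2 = 12, [vv,v] = G_v/2 = 0
Gamma^u_ij = (G*[ij,u] - F*[ij,v])/(EG - F^2), Gamma^v_ij = (E*[ij,v] - F*[ij,u])/(EG - F^2)
Gamma_uuu = 0, Gamma_uuv = 0, Gamma_uvv = 27/10, Gamma_vuu = 0, Gamma_vuv = -1/3, Gamma_vvv = 0
d^2u/dtau^2 = -(Gamma_uuu*(3/4)^2 + 2*Gamma_uuv*(3/4)*(3/2) + Gamma_uvv*(3/2)^2) = -243/40
d^2v/dtau^2 = -(Gamma_vuu*(3/4)^2 + 2*Gamma_vuv*(3/4)*(3/2) + Gamma_vvv*(3/2)^2) = 3/4
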